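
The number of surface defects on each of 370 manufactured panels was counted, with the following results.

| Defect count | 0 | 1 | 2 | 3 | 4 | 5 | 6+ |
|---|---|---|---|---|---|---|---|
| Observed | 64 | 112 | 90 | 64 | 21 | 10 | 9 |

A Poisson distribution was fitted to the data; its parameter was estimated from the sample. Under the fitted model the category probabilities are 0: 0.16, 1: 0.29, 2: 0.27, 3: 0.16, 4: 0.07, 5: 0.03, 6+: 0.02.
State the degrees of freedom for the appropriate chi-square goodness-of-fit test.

5

There are k = 7 categories and 1 parameter estimated from the data, so df = 7 − 1 − 1 = 5.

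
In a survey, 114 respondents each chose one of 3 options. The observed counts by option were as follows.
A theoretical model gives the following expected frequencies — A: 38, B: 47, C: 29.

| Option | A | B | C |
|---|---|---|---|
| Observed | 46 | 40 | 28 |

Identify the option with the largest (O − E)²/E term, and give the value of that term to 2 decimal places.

cat         O        E   (O−E)²/E
A          46       38      1.684
B          40       47      1.043
C          28       29      0.034
The largest term is for A: 1.68.

A, 1.68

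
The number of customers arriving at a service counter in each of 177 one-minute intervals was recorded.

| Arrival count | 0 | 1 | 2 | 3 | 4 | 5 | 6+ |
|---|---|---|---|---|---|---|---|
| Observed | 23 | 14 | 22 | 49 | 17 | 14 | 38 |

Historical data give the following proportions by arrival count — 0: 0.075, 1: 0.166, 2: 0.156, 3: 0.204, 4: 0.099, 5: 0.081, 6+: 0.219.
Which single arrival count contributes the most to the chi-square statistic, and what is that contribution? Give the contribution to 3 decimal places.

Expected counts E_i = n·p_i: 177×0.075 = 13.275, 177×0.166 = 29.382, 177×0.156 = 27.612, 177×0.204 = 36.108, 177×0.099 = 17.523, 177×0.081 = 14.337, 177×0.219 = 38.763.
cat         O        E   (O−E)²/E
0          23   13.275     7.1243
1          14   29.382     8.0528
2          22   27.612     1.1406
3          49   36.108     4.6030
4          17   17.523     0.0156
5          14   14.337     0.0079
6+         38   38.763     0.0150
The largest term is for 1: 8.053.

1, 8.053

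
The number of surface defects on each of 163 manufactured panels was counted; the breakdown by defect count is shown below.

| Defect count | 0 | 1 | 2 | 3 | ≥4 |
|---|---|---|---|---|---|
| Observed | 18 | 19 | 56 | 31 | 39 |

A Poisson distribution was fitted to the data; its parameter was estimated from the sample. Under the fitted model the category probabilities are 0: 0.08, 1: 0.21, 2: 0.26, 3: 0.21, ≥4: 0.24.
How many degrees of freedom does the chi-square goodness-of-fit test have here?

3

There are k = 5 categories and 1 parameter estimated from the data, so df = 5 − 1 − 1 = 3.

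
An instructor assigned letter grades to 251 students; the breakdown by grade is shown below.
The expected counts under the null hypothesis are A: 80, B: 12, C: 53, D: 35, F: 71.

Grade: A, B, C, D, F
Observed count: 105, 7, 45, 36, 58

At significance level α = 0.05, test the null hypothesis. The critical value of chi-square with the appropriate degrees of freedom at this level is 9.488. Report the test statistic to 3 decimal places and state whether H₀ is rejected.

A: (105 − 80)²/80 = 625/80 = 7.8125
B: (7 − 12)²/12 = 25/12 = 2.0833
C: (45 − 53)²/53 = 64/53 = 1.2075
D: (36 − 35)²/35 = 1/35 = 0.0286
F: (58 − 71)²/71 = 169/71 = 2.3803
Sum = 13.512
df = 4. Since 13.512 > 9.488, we reject H₀.

13.512; reject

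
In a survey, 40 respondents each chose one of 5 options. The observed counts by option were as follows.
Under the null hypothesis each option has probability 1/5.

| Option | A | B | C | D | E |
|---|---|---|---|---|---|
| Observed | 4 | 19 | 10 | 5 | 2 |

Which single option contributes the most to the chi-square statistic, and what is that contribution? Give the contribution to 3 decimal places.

Under H₀ each category has probability 1/5, so each expected count is 40/5 = 8.
A: (4 − 8)²/8 = 16/8 = 2.0000
B: (19 − 8)²/8 = 121/8 = 15.1250
C: (10 − 8)²/8 = 4/8 = 0.5000
D: (5 − 8)²/8 = 9/8 = 1.1250
E: (2 − 8)²/8 = 36/8 = 4.5000
The largest term is for B: 15.125.

B, 15.125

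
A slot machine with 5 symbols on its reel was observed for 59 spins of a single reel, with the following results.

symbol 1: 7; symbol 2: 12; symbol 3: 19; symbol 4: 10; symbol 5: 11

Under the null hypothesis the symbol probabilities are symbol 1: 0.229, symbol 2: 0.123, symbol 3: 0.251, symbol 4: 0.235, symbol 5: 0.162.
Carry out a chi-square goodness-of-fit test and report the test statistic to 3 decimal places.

8.719

Expected counts E_i = n·p_i: 59×0.229 = 13.511, 59×0.123 = 7.257, 59×0.251 = 14.809, 59×0.235 = 13.865, 59×0.162 = 9.558.
symbol 1: (7 − 13.511)²/13.511 = 42.393121/13.511 = 3.1377
symbol 2: (12 − 7.257)²/7.257 = 22.496049/7.257 = 3.0999
symbol 3: (19 − 14.809)²/14.809 = 17.564481/14.809 = 1.1861
symbol 4: (10 − 13.865)²/13.865 = 14.938225/13.865 = 1.0774
symbol 5: (11 − 9.558)²/9.558 = 2.079364/9.558 = 0.2176
Sum = 8.719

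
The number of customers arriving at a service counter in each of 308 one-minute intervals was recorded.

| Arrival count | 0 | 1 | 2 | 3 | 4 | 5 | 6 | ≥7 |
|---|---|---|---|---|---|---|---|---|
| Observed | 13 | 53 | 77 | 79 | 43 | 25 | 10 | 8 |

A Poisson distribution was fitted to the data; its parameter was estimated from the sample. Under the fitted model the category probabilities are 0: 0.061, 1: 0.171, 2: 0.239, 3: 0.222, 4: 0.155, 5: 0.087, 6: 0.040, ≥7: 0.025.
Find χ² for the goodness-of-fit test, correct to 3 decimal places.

4.631

Expected counts E_i = n·p_i: 308×0.061 = 18.788, 308×0.171 = 52.668, 308×0.239 = 73.612, 308×0.222 = 68.376, 308×0.155 = 47.74, 308×0.087 = 26.796, 308×0.040 = 12.32, 308×0.025 = 7.7.
χ² = (13−18.788)²/18.788 + (53−52.668)²/52.668 + (77−73.612)²/73.612 + (79−68.376)²/68.376 + (43−47.74)²/47.74 + (25−26.796)²/26.796 + (10−12.32)²/12.32 + (8−7.7)²/7.7
   = 1.7831 + 0.0021 + 0.1559 + 1.6507 + 0.4706 + 0.1204 + 0.4369 + 0.0117
Sum = 4.631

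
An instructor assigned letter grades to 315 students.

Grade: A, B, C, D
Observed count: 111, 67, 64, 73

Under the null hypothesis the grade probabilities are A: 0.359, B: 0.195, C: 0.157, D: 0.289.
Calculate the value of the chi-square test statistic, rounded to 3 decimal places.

Expected counts E_i = n·p_i: 315×0.359 = 113.085, 315×0.195 = 61.425, 315×0.157 = 49.455, 315×0.289 = 91.035.
A: (111 − 113.085)²/113.085 = 4.347225/113.085 = 0.0384
B: (67 − 61.425)²/61.425 = 31.080625/61.425 = 0.5060
C: (64 − 49.455)²/49.455 = 211.557025/49.455 = 4.2778
D: (73 − 91.035)²/91.035 = 325.261225/91.035 = 3.5729
Sum = 8.395

8.395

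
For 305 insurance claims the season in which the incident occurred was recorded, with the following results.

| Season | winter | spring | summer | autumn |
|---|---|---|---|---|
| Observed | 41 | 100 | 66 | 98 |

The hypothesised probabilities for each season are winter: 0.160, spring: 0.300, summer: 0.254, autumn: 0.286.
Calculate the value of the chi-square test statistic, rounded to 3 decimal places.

5.064

Expected counts E_i = n·p_i: 305×0.160 = 48.8, 305×0.300 = 91.5, 305×0.254 = 77.47, 305×0.286 = 87.23.
winter: (41 − 48.8)²/48.8 = 60.84/48.8 = 1.2467
spring: (100 − 91.5)²/91.5 = 72.25/91.5 = 0.7896
summer: (66 − 77.47)²/77.47 = 131.5609/77.47 = 1.6982
autumn: (98 − 87.23)²/87.23 = 115.9929/87.23 = 1.3297
Sum = 5.064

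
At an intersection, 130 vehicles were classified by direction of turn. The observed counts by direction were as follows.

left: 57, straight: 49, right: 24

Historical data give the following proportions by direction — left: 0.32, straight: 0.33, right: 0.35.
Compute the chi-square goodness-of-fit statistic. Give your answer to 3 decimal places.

16.728

Expected counts E_i = n·p_i: 130×0.32 = 41.6, 130×0.33 = 42.9, 130×0.35 = 45.5.
cat           O        E   (O−E)²/E
left         57     41.6     5.7010
straight     49     42.9     0.8674
right        24     45.5    10.1593
Sum = 16.728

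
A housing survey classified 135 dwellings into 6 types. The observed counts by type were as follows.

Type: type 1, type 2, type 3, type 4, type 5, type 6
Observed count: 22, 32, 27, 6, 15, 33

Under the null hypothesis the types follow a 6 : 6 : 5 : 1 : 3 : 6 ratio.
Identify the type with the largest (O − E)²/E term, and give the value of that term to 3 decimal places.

type 1, 2.133

Ratio total = 27. Expected counts: 135×6/27 = 30, 135×6/27 = 30, 135×5/27 = 25, 135×1/27 = 5, 135×3/27 = 15, 135×6/27 = 30.
type 1: (22 − 30)²/30 = 64/30 = 2.1333
type 2: (32 − 30)²/30 = 4/30 = 0.1333
type 3: (27 − 25)²/25 = 4/25 = 0.1600
type 4: (6 − 5)²/5 = 1/5 = 0.2000
type 5: (15 − 15)²/15 = 0/15 = 0.0000
type 6: (33 − 30)²/30 = 9/30 = 0.3000
The largest term is for type 1: 2.133.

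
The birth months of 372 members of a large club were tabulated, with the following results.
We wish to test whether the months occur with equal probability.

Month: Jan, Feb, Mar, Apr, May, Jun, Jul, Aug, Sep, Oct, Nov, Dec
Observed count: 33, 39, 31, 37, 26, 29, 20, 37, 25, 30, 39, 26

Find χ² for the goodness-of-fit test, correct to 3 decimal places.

13.419

Under H₀ each category has probability 1/12, so each expected count is 372/12 = 31.
cat         O        E   (O−E)²/E
Jan        33       31     0.1290
Feb        39       31     2.0645
Mar        31       31     0.0000
Apr        37       31     1.1613
May        26       31     0.8065
Jun        29       31     0.1290
Jul        20       31     3.9032
Aug        37       31     1.1613
Sep        25       31     1.1613
Oct        30       31     0.0323
Nov        39       31     2.0645
Dec        26       31     0.8065
Sum = 13.419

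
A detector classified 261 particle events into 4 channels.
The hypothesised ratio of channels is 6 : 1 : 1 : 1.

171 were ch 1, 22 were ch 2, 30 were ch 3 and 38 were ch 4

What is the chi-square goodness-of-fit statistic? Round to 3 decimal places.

Ratio total = 9. Expected counts: 261×6/9 = 174, 261×1/9 = 29, 261×1/9 = 29, 261×1/9 = 29.
cat         O        E   (O−E)²/E
ch 1      171      174     0.0517
ch 2       22       29     1.6897
ch 3       30       29     0.0345
ch 4       38       29     2.7931
Sum = 4.569

4.569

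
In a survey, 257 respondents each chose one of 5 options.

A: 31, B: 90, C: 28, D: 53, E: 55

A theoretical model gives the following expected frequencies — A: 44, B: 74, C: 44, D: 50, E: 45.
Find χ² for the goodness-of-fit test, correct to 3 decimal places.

15.521

cat         O        E   (O−E)²/E
A          31       44     3.8409
B          90       74     3.4595
C          28       44     5.8182
D          53       50     0.1800
E          55       45     2.2222
Sum = 15.521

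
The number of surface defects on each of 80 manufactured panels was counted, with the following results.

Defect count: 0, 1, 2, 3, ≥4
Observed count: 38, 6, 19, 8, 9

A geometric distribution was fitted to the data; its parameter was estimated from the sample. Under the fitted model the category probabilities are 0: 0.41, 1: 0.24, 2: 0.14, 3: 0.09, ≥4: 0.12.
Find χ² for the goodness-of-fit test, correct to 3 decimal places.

15.458

Expected counts E_i = n·p_i: 80×0.41 = 32.8, 80×0.24 = 19.2, 80×0.14 = 11.2, 80×0.09 = 7.2, 80×0.12 = 9.6.
χ² = (38−32.8)²/32.8 + (6−19.2)²/19.2 + (19−11.2)²/11.2 + (8−7.2)²/7.2 + (9−9.6)²/9.6
   = 0.8244 + 9.0750 + 5.4321 + 0.0889 + 0.0375
Sum = 15.458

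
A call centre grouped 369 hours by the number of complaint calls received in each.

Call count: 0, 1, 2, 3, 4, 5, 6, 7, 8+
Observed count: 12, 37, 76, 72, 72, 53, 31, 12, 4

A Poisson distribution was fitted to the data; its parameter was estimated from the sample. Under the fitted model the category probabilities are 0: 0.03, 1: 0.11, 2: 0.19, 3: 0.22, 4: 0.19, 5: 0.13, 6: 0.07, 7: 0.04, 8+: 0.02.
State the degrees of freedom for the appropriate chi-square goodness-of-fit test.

There are k = 9 categories and 1 parameter estimated from the data, so df = 9 − 1 − 1 = 7.

7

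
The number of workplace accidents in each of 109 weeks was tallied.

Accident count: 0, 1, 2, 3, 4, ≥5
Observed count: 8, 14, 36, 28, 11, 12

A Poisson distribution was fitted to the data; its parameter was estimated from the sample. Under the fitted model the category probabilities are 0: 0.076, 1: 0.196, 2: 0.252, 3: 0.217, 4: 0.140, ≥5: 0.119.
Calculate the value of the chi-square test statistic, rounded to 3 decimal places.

Expected counts E_i = n·p_i: 109×0.076 = 8.284, 109×0.196 = 21.364, 109×0.252 = 27.468, 109×0.217 = 23.653, 109×0.140 = 15.26, 109×0.119 = 12.971.
χ² = (8−8.284)²/8.284 + (14−21.364)²/21.364 + (36−27.468)²/27.468 + (28−23.653)²/23.653 + (11−15.26)²/15.26 + (12−12.971)²/12.971
   = 0.0097 + 2.5383 + 2.6502 + 0.7989 + 1.1892 + 0.0727
Sum = 7.259

7.259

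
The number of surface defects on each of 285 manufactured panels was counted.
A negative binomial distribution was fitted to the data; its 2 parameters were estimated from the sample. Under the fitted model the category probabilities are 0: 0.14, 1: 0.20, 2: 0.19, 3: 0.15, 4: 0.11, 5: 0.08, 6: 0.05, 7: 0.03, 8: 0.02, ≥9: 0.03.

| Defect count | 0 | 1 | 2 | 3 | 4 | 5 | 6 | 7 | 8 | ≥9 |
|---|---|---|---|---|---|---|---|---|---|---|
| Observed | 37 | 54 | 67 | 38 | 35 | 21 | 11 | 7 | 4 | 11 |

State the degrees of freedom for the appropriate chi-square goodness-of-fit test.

There are k = 10 categories and 2 parameters estimated from the data, so df = 10 − 1 − 2 = 7.

7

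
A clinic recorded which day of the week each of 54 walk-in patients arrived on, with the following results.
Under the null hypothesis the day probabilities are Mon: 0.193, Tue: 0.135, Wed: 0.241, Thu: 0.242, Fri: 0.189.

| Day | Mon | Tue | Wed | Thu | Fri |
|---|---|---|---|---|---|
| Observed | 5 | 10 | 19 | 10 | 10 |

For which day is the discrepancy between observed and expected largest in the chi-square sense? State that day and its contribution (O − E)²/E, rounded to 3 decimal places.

Mon, 2.821

Expected counts E_i = n·p_i: 54×0.193 = 10.422, 54×0.135 = 7.29, 54×0.241 = 13.014, 54×0.242 = 13.068, 54×0.189 = 10.206.
Mon: (5 − 10.422)²/10.422 = 29.398084/10.422 = 2.8208
Tue: (10 − 7.29)²/7.29 = 7.3441/7.29 = 1.0074
Wed: (19 − 13.014)²/13.014 = 35.832196/13.014 = 2.7534
Thu: (10 − 13.068)²/13.068 = 9.412624/13.068 = 0.7203
Fri: (10 − 10.206)²/10.206 = 0.042436/10.206 = 0.0042
The largest term is for Mon: 2.821.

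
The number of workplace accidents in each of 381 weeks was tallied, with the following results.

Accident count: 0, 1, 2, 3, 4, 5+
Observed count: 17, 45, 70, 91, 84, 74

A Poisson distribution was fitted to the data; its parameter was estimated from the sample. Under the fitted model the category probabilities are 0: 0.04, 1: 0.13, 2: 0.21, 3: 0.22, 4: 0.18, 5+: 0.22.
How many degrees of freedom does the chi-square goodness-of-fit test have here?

4

There are k = 6 categories and 1 parameter estimated from the data, so df = 6 − 1 − 1 = 4.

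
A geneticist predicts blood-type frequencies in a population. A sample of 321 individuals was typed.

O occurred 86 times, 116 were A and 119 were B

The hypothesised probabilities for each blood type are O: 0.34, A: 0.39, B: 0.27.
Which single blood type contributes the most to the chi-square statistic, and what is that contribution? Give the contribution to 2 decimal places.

Expected counts E_i = n·p_i: 321×0.34 = 109.14, 321×0.39 = 125.19, 321×0.27 = 86.67.
χ² = (86−109.14)²/109.14 + (116−125.19)²/125.19 + (119−86.67)²/86.67
   = 4.906 + 0.675 + 12.060
The largest term is for B: 12.06.

B, 12.06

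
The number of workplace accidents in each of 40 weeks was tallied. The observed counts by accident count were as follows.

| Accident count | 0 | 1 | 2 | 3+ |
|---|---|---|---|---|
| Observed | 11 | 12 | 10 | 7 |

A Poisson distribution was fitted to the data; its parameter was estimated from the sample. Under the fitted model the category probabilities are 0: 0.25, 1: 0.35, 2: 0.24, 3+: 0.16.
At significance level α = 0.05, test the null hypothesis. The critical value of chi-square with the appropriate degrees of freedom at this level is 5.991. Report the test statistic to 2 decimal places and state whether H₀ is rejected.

Expected counts E_i = n·p_i: 40×0.25 = 10, 40×0.35 = 14, 40×0.24 = 9.6, 40×0.16 = 6.4.
0: (11 − 10)²/10 = 1/10 = 0.100
1: (12 − 14)²/14 = 4/14 = 0.286
2: (10 − 9.6)²/9.6 = 0.16/9.6 = 0.017
3+: (7 − 6.4)²/6.4 = 0.36/6.4 = 0.056
Sum = 0.46
df = 2. Since 0.46 < 5.991, we do not reject H₀.

0.46; do not reject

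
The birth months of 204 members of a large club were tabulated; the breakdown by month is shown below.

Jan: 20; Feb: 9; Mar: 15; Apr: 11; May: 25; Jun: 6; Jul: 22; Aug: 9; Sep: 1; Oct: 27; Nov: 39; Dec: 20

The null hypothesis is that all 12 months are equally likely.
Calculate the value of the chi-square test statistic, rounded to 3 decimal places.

72.706

Expected count for each of the 12 categories: 204/12 = 17.
Jan: (20 − 17)²/17 = 9/17 = 0.5294
Feb: (9 − 17)²/17 = 64/17 = 3.7647
Mar: (15 − 17)²/17 = 4/17 = 0.2353
Apr: (11 − 17)²/17 = 36/17 = 2.1176
May: (25 − 17)²/17 = 64/17 = 3.7647
Jun: (6 − 17)²/17 = 121/17 = 7.1176
Jul: (22 − 17)²/17 = 25/17 = 1.4706
Aug: (9 − 17)²/17 = 64/17 = 3.7647
Sep: (1 − 17)²/17 = 256/17 = 15.0588
Oct: (27 − 17)²/17 = 100/17 = 5.8824
Nov: (39 − 17)²/17 = 484/17 = 28.4706
Dec: (20 − 17)²/17 = 9/17 = 0.5294
Sum = 72.706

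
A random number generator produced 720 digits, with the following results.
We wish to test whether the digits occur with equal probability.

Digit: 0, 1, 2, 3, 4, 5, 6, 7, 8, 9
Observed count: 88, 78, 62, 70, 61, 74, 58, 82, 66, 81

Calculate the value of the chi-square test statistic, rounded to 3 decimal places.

12.972

Under H₀ each category has probability 1/10, so each expected count is 720/10 = 72.
cat         O        E   (O−E)²/E
0          88       72     3.5556
1          78       72     0.5000
2          62       72     1.3889
3          70       72     0.0556
4          61       72     1.6806
5          74       72     0.0556
6          58       72     2.7222
7          82       72     1.3889
8          66       72     0.5000
9          81       72     1.1250
Sum = 12.972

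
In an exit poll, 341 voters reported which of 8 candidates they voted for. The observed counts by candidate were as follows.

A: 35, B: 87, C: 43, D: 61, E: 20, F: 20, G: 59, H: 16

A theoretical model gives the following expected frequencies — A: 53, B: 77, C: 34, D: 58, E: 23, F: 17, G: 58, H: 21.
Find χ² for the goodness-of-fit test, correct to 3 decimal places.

12.078

cat         O        E   (O−E)²/E
A          35       53     6.1132
B          87       77     1.2987
C          43       34     2.3824
D          61       58     0.1552
E          20       23     0.3913
F          20       17     0.5294
G          59       58     0.0172
H          16       21     1.1905
Sum = 12.078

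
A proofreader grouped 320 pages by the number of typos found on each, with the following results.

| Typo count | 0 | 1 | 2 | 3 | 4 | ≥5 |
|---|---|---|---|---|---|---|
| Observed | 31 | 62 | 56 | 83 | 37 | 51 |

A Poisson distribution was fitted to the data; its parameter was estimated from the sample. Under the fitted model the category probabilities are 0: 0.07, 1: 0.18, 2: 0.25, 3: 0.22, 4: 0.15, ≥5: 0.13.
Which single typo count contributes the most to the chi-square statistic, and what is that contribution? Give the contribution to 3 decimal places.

Expected counts E_i = n·p_i: 320×0.07 = 22.4, 320×0.18 = 57.6, 320×0.25 = 80, 320×0.22 = 70.4, 320×0.15 = 48, 320×0.13 = 41.6.
χ² = (31−22.4)²/22.4 + (62−57.6)²/57.6 + (56−80)²/80 + (83−70.4)²/70.4 + (37−48)²/48 + (51−41.6)²/41.6
   = 3.3018 + 0.3361 + 7.2000 + 2.2551 + 2.5208 + 2.1240
The largest term is for 2: 7.200.

2, 7.200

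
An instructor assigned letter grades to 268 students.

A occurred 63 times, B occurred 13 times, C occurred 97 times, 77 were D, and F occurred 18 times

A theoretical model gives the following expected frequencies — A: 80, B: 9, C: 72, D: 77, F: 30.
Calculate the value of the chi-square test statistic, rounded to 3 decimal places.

18.871

χ² = (63−80)²/80 + (13−9)²/9 + (97−72)²/72 + (77−77)²/77 + (18−30)²/30
   = 3.6125 + 1.7778 + 8.6806 + 0.0000 + 4.8000
Sum = 18.871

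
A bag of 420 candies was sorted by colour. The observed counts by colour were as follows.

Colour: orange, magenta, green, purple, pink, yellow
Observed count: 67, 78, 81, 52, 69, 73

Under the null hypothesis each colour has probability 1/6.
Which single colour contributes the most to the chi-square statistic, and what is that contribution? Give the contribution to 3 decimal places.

purple, 4.629

Under H₀ each category has probability 1/6, so each expected count is 420/6 = 70.
cat          O        E   (O−E)²/E
orange      67       70     0.1286
magenta     78       70     0.9143
green       81       70     1.7286
purple      52       70     4.6286
pink        69       70     0.0143
yellow      73       70     0.1286
The largest term is for purple: 4.629.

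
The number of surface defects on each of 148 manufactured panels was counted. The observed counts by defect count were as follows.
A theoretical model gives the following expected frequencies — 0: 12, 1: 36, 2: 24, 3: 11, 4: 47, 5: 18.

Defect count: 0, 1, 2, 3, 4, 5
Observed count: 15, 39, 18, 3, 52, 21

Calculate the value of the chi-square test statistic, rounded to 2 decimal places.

9.35

0: (15 − 12)²/12 = 9/12 = 0.750
1: (39 − 36)²/36 = 9/36 = 0.250
2: (18 − 24)²/24 = 36/24 = 1.500
3: (3 − 11)²/11 = 64/11 = 5.818
4: (52 − 47)²/47 = 25/47 = 0.532
5: (21 − 18)²/18 = 9/18 = 0.500
Sum = 9.35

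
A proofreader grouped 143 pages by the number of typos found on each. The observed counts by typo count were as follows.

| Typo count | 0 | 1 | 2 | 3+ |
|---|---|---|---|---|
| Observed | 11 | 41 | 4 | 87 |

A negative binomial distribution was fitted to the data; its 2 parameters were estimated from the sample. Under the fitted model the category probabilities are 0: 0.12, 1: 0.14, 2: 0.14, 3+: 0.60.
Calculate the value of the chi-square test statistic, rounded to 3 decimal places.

Expected counts E_i = n·p_i: 143×0.12 = 17.16, 143×0.14 = 20.02, 143×0.14 = 20.02, 143×0.60 = 85.8.
0: (11 − 17.16)²/17.16 = 37.9456/17.16 = 2.2113
1: (41 − 20.02)²/20.02 = 440.1604/20.02 = 21.9860
2: (4 − 20.02)²/20.02 = 256.6404/20.02 = 12.8192
3+: (87 − 85.8)²/85.8 = 1.44/85.8 = 0.0168
Sum = 37.033

37.033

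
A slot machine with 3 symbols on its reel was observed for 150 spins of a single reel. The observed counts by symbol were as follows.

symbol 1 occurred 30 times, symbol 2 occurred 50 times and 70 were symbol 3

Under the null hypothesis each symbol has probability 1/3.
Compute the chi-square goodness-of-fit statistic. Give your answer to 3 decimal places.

Under H₀ each category has probability 1/3, so each expected count is 150/3 = 50.
cat           O        E   (O−E)²/E
symbol 1     30       50     8.0000
symbol 2     50       50     0.0000
symbol 3     70       50     8.0000
Sum = 16.000

16.000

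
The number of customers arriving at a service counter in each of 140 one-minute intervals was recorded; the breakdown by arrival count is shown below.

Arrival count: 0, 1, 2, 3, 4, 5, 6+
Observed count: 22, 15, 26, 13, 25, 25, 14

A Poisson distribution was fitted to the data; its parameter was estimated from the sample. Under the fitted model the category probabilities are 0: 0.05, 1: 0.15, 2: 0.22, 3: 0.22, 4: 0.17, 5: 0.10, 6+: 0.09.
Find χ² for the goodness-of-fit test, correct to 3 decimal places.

53.751

Expected counts E_i = n·p_i: 140×0.05 = 7, 140×0.15 = 21, 140×0.22 = 30.8, 140×0.22 = 30.8, 140×0.17 = 23.8, 140×0.10 = 14, 140×0.09 = 12.6.
0: (22 − 7)²/7 = 225/7 = 32.1429
1: (15 − 21)²/21 = 36/21 = 1.7143
2: (26 − 30.8)²/30.8 = 23.04/30.8 = 0.7481
3: (13 − 30.8)²/30.8 = 316.84/30.8 = 10.2870
4: (25 − 23.8)²/23.8 = 1.44/23.8 = 0.0605
5: (25 − 14)²/14 = 121/14 = 8.6429
6+: (14 − 12.6)²/12.6 = 1.96/12.6 = 0.1556
Sum = 53.751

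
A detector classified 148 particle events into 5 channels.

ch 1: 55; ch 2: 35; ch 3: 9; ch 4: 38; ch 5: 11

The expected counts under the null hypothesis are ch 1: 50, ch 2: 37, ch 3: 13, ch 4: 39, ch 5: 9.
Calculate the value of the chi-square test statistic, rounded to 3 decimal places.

2.309

χ² = (55−50)²/50 + (35−37)²/37 + (9−13)²/13 + (38−39)²/39 + (11−9)²/9
   = 0.5000 + 0.1081 + 1.2308 + 0.0256 + 0.4444
Sum = 2.309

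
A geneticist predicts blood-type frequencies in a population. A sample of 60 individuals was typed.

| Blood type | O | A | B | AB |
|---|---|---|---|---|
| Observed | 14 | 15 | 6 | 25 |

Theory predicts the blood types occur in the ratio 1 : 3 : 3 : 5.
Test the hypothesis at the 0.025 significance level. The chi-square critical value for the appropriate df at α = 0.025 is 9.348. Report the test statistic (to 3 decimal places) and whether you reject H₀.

21.600; reject

Ratio total = 12. Expected counts: 60×1/12 = 5, 60×3/12 = 15, 60×3/12 = 15, 60×5/12 = 25.
cat         O        E   (O−E)²/E
O          14        5    16.2000
A          15       15     0.0000
B           6       15     5.4000
AB         25       25     0.0000
Sum = 21.600
df = 3. Since 21.600 > 9.348, we reject H₀.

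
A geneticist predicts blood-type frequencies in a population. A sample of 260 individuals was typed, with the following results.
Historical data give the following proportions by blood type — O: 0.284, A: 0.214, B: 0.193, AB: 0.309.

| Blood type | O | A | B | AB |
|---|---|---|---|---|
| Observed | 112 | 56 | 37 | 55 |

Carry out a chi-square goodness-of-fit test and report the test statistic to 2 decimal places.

31.18

Expected counts E_i = n·p_i: 260×0.284 = 73.84, 260×0.214 = 55.64, 260×0.193 = 50.18, 260×0.309 = 80.34.
cat         O        E   (O−E)²/E
O         112    73.84     19.721
A          56    55.64      0.002
B          37    50.18      3.462
AB         55    80.34      7.992
Sum = 31.18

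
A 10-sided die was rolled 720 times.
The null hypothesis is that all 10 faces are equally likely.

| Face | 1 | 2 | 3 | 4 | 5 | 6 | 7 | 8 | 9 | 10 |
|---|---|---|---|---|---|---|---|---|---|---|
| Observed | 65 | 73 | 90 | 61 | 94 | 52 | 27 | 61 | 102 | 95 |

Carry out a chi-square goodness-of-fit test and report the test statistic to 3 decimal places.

Under H₀ each category has probability 1/10, so each expected count is 720/10 = 72.
χ² = (65−72)²/72 + (73−72)²/72 + (90−72)²/72 + (61−72)²/72 + (94−72)²/72 + (52−72)²/72 + (27−72)²/72 + (61−72)²/72 + (102−72)²/72 + (95−72)²/72
   = 0.6806 + 0.0139 + 4.5000 + 1.6806 + 6.7222 + 5.5556 + 28.1250 + 1.6806 + 12.5000 + 7.3472
Sum = 68.806

68.806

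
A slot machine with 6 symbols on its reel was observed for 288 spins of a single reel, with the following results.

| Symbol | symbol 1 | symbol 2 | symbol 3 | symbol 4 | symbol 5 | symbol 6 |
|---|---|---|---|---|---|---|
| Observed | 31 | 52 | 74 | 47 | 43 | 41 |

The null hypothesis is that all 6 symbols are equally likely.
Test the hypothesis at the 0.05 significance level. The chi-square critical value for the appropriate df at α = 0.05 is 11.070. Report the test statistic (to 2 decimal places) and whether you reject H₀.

Under H₀ each category has probability 1/6, so each expected count is 288/6 = 48.
symbol 1: (31 − 48)²/48 = 289/48 = 6.021
symbol 2: (52 − 48)²/48 = 16/48 = 0.333
symbol 3: (74 − 48)²/48 = 676/48 = 14.083
symbol 4: (47 − 48)²/48 = 1/48 = 0.021
symbol 5: (43 − 48)²/48 = 25/48 = 0.521
symbol 6: (41 − 48)²/48 = 49/48 = 1.021
Sum = 22.00
df = 5. Since 22.00 > 11.070, we reject H₀.

22.00; reject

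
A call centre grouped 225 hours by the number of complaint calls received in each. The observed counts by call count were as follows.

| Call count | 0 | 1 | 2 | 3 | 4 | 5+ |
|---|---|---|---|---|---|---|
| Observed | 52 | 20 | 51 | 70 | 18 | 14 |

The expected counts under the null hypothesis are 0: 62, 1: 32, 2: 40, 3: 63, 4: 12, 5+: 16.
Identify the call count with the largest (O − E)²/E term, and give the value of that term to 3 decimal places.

0: (52 − 62)²/62 = 100/62 = 1.6129
1: (20 − 32)²/32 = 144/32 = 4.5000
2: (51 − 40)²/40 = 121/40 = 3.0250
3: (70 − 63)²/63 = 49/63 = 0.7778
4: (18 − 12)²/12 = 36/12 = 3.0000
5+: (14 − 16)²/16 = 4/16 = 0.2500
The largest term is for 1: 4.500.

1, 4.500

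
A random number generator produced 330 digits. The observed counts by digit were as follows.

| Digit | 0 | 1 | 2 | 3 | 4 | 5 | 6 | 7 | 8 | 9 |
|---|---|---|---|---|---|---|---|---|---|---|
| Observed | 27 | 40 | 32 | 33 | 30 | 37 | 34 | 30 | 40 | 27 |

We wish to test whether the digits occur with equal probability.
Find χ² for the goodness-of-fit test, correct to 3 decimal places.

Under H₀ each category has probability 1/10, so each expected count is 330/10 = 33.
cat         O        E   (O−E)²/E
0          27       33     1.0909
1          40       33     1.4848
2          32       33     0.0303
3          33       33     0.0000
4          30       33     0.2727
5          37       33     0.4848
6          34       33     0.0303
7          30       33     0.2727
8          40       33     1.4848
9          27       33     1.0909
Sum = 6.242

6.242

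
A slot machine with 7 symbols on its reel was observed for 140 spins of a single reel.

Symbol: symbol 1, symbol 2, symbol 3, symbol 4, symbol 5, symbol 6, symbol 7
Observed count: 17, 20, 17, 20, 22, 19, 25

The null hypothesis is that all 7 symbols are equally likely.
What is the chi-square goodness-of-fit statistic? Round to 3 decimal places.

2.400

Under H₀ each category has probability 1/7, so each expected count is 140/7 = 20.
χ² = (17−20)²/20 + (20−20)²/20 + (17−20)²/20 + (20−20)²/20 + (22−20)²/20 + (19−20)²/20 + (25−20)²/20
   = 0.4500 + 0.0000 + 0.4500 + 0.0000 + 0.2000 + 0.0500 + 1.2500
Sum = 2.400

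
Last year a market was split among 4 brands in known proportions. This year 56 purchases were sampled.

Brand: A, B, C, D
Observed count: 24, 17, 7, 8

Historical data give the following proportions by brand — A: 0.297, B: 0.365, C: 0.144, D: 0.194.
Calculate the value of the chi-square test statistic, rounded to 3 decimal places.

4.738

Expected counts E_i = n·p_i: 56×0.297 = 16.632, 56×0.365 = 20.44, 56×0.144 = 8.064, 56×0.194 = 10.864.
χ² = (24−16.632)²/16.632 + (17−20.44)²/20.44 + (7−8.064)²/8.064 + (8−10.864)²/10.864
   = 3.2640 + 0.5789 + 0.1404 + 0.7550
Sum = 4.738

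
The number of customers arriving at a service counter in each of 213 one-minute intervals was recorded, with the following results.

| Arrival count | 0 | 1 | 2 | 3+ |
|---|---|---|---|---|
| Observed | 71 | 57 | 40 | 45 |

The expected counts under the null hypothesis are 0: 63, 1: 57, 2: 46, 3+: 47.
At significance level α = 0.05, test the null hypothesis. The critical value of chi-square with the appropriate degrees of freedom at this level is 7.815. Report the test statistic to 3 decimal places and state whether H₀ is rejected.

1.884; do not reject

cat         O        E   (O−E)²/E
0          71       63     1.0159
1          57       57     0.0000
2          40       46     0.7826
3+         45       47     0.0851
Sum = 1.884
df = 3. Since 1.884 < 7.815, we do not reject H₀.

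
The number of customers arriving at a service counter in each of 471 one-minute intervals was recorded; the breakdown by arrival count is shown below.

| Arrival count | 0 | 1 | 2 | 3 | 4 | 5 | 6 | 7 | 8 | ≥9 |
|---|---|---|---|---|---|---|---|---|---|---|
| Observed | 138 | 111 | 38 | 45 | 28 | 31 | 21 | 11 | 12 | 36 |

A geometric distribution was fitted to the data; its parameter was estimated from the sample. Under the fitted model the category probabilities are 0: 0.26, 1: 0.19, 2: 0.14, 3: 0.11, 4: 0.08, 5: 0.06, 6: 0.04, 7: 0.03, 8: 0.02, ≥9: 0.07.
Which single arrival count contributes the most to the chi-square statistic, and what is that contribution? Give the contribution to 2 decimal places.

Expected counts E_i = n·p_i: 471×0.26 = 122.46, 471×0.19 = 89.49, 471×0.14 = 65.94, 471×0.11 = 51.81, 471×0.08 = 37.68, 471×0.06 = 28.26, 471×0.04 = 18.84, 471×0.03 = 14.13, 471×0.02 = 9.42, 471×0.07 = 32.97.
cat         O        E   (O−E)²/E
0         138   122.46      1.972
1         111    89.49      5.170
2          38    65.94     11.839
3          45    51.81      0.895
4          28    37.68      2.487
5          31    28.26      0.266
6          21    18.84      0.248
7          11    14.13      0.693
8          12     9.42      0.707
≥9         36    32.97      0.278
The largest term is for 2: 11.84.

2, 11.84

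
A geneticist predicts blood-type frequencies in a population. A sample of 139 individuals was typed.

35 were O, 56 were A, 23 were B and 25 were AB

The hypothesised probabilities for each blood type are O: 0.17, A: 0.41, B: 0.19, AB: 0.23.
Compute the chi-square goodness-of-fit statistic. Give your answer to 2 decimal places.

7.45

Expected counts E_i = n·p_i: 139×0.17 = 23.63, 139×0.41 = 56.99, 139×0.19 = 26.41, 139×0.23 = 31.97.
χ² = (35−23.63)²/23.63 + (56−56.99)²/56.99 + (23−26.41)²/26.41 + (25−31.97)²/31.97
   = 5.471 + 0.017 + 0.440 + 1.520
Sum = 7.45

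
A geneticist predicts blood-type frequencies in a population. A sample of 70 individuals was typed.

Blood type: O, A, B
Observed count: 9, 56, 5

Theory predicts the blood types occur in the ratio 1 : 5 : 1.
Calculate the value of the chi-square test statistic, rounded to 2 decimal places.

Ratio total = 7. Expected counts: 70×1/7 = 10, 70×5/7 = 50, 70×1/7 = 10.
O: (9 − 10)²/10 = 1/10 = 0.100
A: (56 − 50)²/50 = 36/50 = 0.720
B: (5 − 10)²/10 = 25/10 = 2.500
Sum = 3.32

3.32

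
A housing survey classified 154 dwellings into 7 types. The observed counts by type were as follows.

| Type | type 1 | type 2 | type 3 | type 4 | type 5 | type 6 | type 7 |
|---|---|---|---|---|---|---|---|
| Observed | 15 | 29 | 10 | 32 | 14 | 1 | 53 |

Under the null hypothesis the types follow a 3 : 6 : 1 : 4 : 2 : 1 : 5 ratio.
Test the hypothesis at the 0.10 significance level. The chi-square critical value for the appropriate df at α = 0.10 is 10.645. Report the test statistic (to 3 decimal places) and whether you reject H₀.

Ratio total = 22. Expected counts: 154×3/22 = 21, 154×6/22 = 42, 154×1/22 = 7, 154×4/22 = 28, 154×2/22 = 14, 154×1/22 = 7, 154×5/22 = 35.
type 1: (15 − 21)²/21 = 36/21 = 1.7143
type 2: (29 − 42)²/42 = 169/42 = 4.0238
type 3: (10 − 7)²/7 = 9/7 = 1.2857
type 4: (32 − 28)²/28 = 16/28 = 0.5714
type 5: (14 − 14)²/14 = 0/14 = 0.0000
type 6: (1 − 7)²/7 = 36/7 = 5.1429
type 7: (53 − 35)²/35 = 324/35 = 9.2571
Sum = 21.995
df = 6. Since 21.995 > 10.645, we reject H₀.

21.995; reject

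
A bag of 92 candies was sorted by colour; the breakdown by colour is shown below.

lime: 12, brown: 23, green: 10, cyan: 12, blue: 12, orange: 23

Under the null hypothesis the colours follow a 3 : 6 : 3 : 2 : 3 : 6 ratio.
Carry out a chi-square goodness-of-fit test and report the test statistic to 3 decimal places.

Ratio total = 23. Expected counts: 92×3/23 = 12, 92×6/23 = 24, 92×3/23 = 12, 92×2/23 = 8, 92×3/23 = 12, 92×6/23 = 24.
lime: (12 − 12)²/12 = 0/12 = 0.0000
brown: (23 − 24)²/24 = 1/24 = 0.0417
green: (10 − 12)²/12 = 4/12 = 0.3333
cyan: (12 − 8)²/8 = 16/8 = 2.0000
blue: (12 − 12)²/12 = 0/12 = 0.0000
orange: (23 − 24)²/24 = 1/24 = 0.0417
Sum = 2.417

2.417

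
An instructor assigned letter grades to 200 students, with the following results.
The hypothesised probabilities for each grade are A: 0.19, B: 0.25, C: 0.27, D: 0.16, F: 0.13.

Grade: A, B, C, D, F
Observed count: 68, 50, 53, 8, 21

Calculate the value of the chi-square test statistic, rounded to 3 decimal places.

Expected counts E_i = n·p_i: 200×0.19 = 38, 200×0.25 = 50, 200×0.27 = 54, 200×0.16 = 32, 200×0.13 = 26.
cat         O        E   (O−E)²/E
A          68       38    23.6842
B          50       50     0.0000
C          53       54     0.0185
D           8       32    18.0000
F          21       26     0.9615
Sum = 42.664

42.664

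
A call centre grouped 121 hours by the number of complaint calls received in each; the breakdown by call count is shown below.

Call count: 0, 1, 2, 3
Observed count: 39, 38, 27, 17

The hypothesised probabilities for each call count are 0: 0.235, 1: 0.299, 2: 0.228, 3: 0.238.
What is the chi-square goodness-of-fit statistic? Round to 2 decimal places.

8.86

Expected counts E_i = n·p_i: 121×0.235 = 28.435, 121×0.299 = 36.179, 121×0.228 = 27.588, 121×0.238 = 28.798.
0: (39 − 28.435)²/28.435 = 111.619225/28.435 = 3.925
1: (38 − 36.179)²/36.179 = 3.316041/36.179 = 0.092
2: (27 − 27.588)²/27.588 = 0.345744/27.588 = 0.013
3: (17 − 28.798)²/28.798 = 139.192804/28.798 = 4.833
Sum = 8.86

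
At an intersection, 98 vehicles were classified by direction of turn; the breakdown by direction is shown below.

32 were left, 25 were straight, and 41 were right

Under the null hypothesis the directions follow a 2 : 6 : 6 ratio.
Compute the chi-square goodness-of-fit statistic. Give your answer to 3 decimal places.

Ratio total = 14. Expected counts: 98×2/14 = 14, 98×6/14 = 42, 98×6/14 = 42.
left: (32 − 14)²/14 = 324/14 = 23.1429
straight: (25 − 42)²/42 = 289/42 = 6.8810
right: (41 − 42)²/42 = 1/42 = 0.0238
Sum = 30.048

30.048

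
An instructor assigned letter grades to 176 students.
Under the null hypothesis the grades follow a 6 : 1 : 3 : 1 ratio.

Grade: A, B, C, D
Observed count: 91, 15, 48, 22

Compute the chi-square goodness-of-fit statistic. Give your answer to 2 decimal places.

Ratio total = 11. Expected counts: 176×6/11 = 96, 176×1/11 = 16, 176×3/11 = 48, 176×1/11 = 16.
cat         O        E   (O−E)²/E
A          91       96      0.260
B          15       16      0.063
C          48       48      0.000
D          22       16      2.250
Sum = 2.57

2.57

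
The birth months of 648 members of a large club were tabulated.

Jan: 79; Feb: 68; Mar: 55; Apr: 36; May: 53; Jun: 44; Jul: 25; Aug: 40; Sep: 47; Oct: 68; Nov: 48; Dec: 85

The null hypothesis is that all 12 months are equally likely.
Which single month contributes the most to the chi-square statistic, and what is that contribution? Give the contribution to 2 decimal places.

Expected count for each of the 12 categories: 648/12 = 54.
Jan: (79 − 54)²/54 = 625/54 = 11.574
Feb: (68 − 54)²/54 = 196/54 = 3.630
Mar: (55 − 54)²/54 = 1/54 = 0.019
Apr: (36 − 54)²/54 = 324/54 = 6.000
May: (53 − 54)²/54 = 1/54 = 0.019
Jun: (44 − 54)²/54 = 100/54 = 1.852
Jul: (25 − 54)²/54 = 841/54 = 15.574
Aug: (40 − 54)²/54 = 196/54 = 3.630
Sep: (47 − 54)²/54 = 49/54 = 0.907
Oct: (68 − 54)²/54 = 196/54 = 3.630
Nov: (48 − 54)²/54 = 36/54 = 0.667
Dec: (85 − 54)²/54 = 961/54 = 17.796
The largest term is for Dec: 17.80.

Dec, 17.80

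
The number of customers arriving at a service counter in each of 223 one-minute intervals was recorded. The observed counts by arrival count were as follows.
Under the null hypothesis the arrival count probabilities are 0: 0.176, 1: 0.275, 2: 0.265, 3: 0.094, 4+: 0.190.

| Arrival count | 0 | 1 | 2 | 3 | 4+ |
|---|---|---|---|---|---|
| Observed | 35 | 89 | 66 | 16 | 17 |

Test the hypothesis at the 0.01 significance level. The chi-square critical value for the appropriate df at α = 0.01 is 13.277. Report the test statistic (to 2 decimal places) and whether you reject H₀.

30.12; reject

Expected counts E_i = n·p_i: 223×0.176 = 39.248, 223×0.275 = 61.325, 223×0.265 = 59.095, 223×0.094 = 20.962, 223×0.190 = 42.37.
0: (35 − 39.248)²/39.248 = 18.045504/39.248 = 0.460
1: (89 − 61.325)²/61.325 = 765.905625/61.325 = 12.489
2: (66 − 59.095)²/59.095 = 47.679025/59.095 = 0.807
3: (16 − 20.962)²/20.962 = 24.621444/20.962 = 1.175
4+: (17 − 42.37)²/42.37 = 643.6369/42.37 = 15.191
Sum = 30.12
df = 4. Since 30.12 > 13.277, we reject H₀.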